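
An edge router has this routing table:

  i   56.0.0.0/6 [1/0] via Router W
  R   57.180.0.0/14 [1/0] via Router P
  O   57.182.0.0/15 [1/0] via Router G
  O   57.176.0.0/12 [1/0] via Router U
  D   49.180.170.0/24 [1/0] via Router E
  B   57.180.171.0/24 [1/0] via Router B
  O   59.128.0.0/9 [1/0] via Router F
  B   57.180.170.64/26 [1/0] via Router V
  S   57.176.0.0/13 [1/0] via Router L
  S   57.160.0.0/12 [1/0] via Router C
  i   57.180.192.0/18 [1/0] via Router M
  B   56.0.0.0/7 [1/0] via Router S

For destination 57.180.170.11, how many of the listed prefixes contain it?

5

Prefixes containing 57.180.170.11:
  56.0.0.0/6 (56.0.0.0 - 59.255.255.255)
  56.0.0.0/7 (56.0.0.0 - 57.255.255.255)
  57.176.0.0/12 (57.176.0.0 - 57.191.255.255)
  57.176.0.0/13 (57.176.0.0 - 57.183.255.255)
  57.180.0.0/14 (57.180.0.0 - 57.183.255.255)
Total matching entries: 5.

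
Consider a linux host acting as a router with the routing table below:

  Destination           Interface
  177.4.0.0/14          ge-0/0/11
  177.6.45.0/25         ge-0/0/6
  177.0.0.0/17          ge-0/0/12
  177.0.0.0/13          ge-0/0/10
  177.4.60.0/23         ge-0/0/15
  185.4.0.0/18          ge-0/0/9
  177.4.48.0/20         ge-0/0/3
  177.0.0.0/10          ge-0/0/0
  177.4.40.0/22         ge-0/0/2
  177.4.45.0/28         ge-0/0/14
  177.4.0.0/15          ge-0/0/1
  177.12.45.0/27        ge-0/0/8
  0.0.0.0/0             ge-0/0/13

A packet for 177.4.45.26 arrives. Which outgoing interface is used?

ge-0/0/1

Routes whose prefix contains 177.4.45.26:
  0.0.0.0/0 (default, matches everything) -> ge-0/0/13
  177.0.0.0/10 (177.0.0.0 - 177.63.255.255) -> ge-0/0/0
  177.0.0.0/13 (177.0.0.0 - 177.7.255.255) -> ge-0/0/10
  177.4.0.0/14 (177.4.0.0 - 177.7.255.255) -> ge-0/0/11
  177.4.0.0/15 (177.4.0.0 - 177.5.255.255) -> ge-0/0/1
More-specific entries that do NOT match:
  177.4.45.0/28 (177.4.45.0 - 177.4.45.15) does not contain 177.4.45.26
  177.12.45.0/27 (177.12.45.0 - 177.12.45.31) does not contain 177.4.45.26
  177.6.45.0/25 (177.6.45.0 - 177.6.45.127) does not contain 177.4.45.26
  177.4.60.0/23 (177.4.60.0 - 177.4.61.255) does not contain 177.4.45.26
  177.4.40.0/22 (177.4.40.0 - 177.4.43.255) does not contain 177.4.45.26
  177.4.48.0/20 (177.4.48.0 - 177.4.63.255) does not contain 177.4.45.26
  185.4.0.0/18 (185.4.0.0 - 185.4.63.255) does not contain 177.4.45.26
  177.0.0.0/17 (177.0.0.0 - 177.0.127.255) does not contain 177.4.45.26
Longest matching prefix is /15 -> interface ge-0/0/1.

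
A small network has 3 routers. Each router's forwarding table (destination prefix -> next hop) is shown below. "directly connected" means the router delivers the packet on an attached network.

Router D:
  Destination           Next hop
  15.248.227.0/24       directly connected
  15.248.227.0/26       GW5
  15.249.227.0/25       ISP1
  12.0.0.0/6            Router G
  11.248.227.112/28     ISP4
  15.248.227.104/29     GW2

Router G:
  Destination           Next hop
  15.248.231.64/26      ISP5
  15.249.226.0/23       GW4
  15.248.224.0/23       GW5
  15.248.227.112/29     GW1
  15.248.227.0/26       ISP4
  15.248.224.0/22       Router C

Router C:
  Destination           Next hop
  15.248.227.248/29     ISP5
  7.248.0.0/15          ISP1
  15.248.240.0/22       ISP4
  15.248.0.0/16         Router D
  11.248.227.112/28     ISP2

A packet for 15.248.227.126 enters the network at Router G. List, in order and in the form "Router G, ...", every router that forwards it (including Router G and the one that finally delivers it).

At Router G: longest match for 15.248.227.126 is 15.248.224.0/22 -> Router C
At Router C: longest match for 15.248.227.126 is 15.248.0.0/16 -> Router D
At Router D: longest match for 15.248.227.126 is 15.248.227.0/24 -> directly connected

Router G, Router C, Router D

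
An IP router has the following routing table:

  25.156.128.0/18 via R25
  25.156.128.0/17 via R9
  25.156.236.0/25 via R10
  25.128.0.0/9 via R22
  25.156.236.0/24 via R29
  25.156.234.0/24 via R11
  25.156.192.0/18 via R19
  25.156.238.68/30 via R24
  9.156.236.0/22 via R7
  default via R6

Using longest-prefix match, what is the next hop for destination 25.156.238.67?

Routes whose prefix contains 25.156.238.67:
  0.0.0.0/0 (default, matches everything) -> R6
  25.128.0.0/9 (25.128.0.0 - 25.255.255.255) -> R22
  25.156.128.0/17 (25.156.128.0 - 25.156.255.255) -> R9
  25.156.192.0/18 (25.156.192.0 - 25.156.255.255) -> R19
More-specific entries that do NOT match:
  25.156.238.68/30 (25.156.238.68 - 25.156.238.71) does not contain 25.156.238.67
  25.156.236.0/25 (25.156.236.0 - 25.156.236.127) does not contain 25.156.238.67
  25.156.236.0/24 (25.156.236.0 - 25.156.236.255) does not contain 25.156.238.67
  25.156.234.0/24 (25.156.234.0 - 25.156.234.255) does not contain 25.156.238.67
  9.156.236.0/22 (9.156.236.0 - 9.156.239.255) does not contain 25.156.238.67
Longest matching prefix is /18 -> next hop R19.

R19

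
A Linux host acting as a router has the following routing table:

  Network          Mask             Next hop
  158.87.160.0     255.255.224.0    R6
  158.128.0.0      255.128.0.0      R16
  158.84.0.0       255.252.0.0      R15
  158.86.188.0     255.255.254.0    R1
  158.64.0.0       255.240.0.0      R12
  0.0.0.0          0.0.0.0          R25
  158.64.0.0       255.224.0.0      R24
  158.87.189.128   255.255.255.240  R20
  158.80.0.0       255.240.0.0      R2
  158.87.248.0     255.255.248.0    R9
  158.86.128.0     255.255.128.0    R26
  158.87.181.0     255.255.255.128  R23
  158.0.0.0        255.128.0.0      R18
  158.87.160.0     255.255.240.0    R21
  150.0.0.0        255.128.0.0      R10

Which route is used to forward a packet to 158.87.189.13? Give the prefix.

158.87.160.0/19

Entries matching 158.87.189.13:
  0.0.0.0/0 (default, matches everything)
  158.0.0.0/9 (158.0.0.0 - 158.127.255.255)
  158.64.0.0/11 (158.64.0.0 - 158.95.255.255)
  158.80.0.0/12 (158.80.0.0 - 158.95.255.255)
  158.84.0.0/14 (158.84.0.0 - 158.87.255.255)
  158.87.160.0/19 (158.87.160.0 - 158.87.191.255)
Most specific is 158.87.160.0/19.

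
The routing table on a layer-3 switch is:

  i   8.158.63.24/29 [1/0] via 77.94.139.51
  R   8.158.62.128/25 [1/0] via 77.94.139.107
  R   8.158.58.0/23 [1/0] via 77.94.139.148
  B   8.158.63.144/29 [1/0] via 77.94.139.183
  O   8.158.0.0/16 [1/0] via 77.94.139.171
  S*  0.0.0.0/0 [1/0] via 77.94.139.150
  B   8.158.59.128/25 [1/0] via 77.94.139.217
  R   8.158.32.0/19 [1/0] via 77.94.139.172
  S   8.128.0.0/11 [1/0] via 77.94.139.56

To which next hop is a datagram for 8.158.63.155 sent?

Routes whose prefix contains 8.158.63.155:
  0.0.0.0/0 (default, matches everything) -> 77.94.139.150
  8.128.0.0/11 (8.128.0.0 - 8.159.255.255) -> 77.94.139.56
  8.158.0.0/16 (8.158.0.0 - 8.158.255.255) -> 77.94.139.171
  8.158.32.0/19 (8.158.32.0 - 8.158.63.255) -> 77.94.139.172
More-specific entries that do NOT match:
  8.158.63.24/29 (8.158.63.24 - 8.158.63.31) does not contain 8.158.63.155
  8.158.63.144/29 (8.158.63.144 - 8.158.63.151) does not contain 8.158.63.155
  8.158.62.128/25 (8.158.62.128 - 8.158.62.255) does not contain 8.158.63.155
  8.158.59.128/25 (8.158.59.128 - 8.158.59.255) does not contain 8.158.63.155
  8.158.58.0/23 (8.158.58.0 - 8.158.59.255) does not contain 8.158.63.155
Longest matching prefix is /19 -> next hop 77.94.139.172.

77.94.139.172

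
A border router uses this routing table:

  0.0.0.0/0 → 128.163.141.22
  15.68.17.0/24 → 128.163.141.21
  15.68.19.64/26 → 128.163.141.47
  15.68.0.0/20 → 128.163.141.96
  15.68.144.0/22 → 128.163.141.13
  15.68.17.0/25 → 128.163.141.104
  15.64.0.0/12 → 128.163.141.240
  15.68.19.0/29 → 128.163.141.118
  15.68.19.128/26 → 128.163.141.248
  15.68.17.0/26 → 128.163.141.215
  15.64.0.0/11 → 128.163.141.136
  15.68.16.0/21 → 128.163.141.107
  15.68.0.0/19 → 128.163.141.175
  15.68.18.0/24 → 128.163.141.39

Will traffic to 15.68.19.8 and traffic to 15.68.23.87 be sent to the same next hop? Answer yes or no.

15.68.19.8: longest match 15.68.16.0/21 -> 128.163.141.107
15.68.23.87: longest match 15.68.16.0/21 -> 128.163.141.107

yes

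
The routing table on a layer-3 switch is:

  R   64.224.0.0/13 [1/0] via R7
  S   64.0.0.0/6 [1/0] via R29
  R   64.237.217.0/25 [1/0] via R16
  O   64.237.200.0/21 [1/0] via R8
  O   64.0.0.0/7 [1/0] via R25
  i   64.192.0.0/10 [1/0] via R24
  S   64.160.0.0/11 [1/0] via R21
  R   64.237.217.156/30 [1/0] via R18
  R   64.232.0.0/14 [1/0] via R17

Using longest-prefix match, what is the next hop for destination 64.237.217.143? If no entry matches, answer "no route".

R24

Routes whose prefix contains 64.237.217.143:
  64.0.0.0/6 (64.0.0.0 - 67.255.255.255) -> R29
  64.0.0.0/7 (64.0.0.0 - 65.255.255.255) -> R25
  64.192.0.0/10 (64.192.0.0 - 64.255.255.255) -> R24
More-specific entries that do NOT match:
  64.237.217.156/30 (64.237.217.156 - 64.237.217.159) does not contain 64.237.217.143
  64.237.217.0/25 (64.237.217.0 - 64.237.217.127) does not contain 64.237.217.143
  64.237.200.0/21 (64.237.200.0 - 64.237.207.255) does not contain 64.237.217.143
  64.232.0.0/14 (64.232.0.0 - 64.235.255.255) does not contain 64.237.217.143
  64.224.0.0/13 (64.224.0.0 - 64.231.255.255) does not contain 64.237.217.143
  64.160.0.0/11 (64.160.0.0 - 64.191.255.255) does not contain 64.237.217.143
Longest matching prefix is /10 -> next hop R24.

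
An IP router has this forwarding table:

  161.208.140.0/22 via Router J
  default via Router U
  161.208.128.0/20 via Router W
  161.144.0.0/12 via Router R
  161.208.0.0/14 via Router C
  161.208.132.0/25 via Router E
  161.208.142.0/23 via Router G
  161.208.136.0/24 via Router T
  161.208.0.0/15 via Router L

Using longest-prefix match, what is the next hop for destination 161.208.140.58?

Router J

Routes whose prefix contains 161.208.140.58:
  0.0.0.0/0 (default, matches everything) -> Router U
  161.208.0.0/14 (161.208.0.0 - 161.211.255.255) -> Router C
  161.208.0.0/15 (161.208.0.0 - 161.209.255.255) -> Router L
  161.208.128.0/20 (161.208.128.0 - 161.208.143.255) -> Router W
  161.208.140.0/22 (161.208.140.0 - 161.208.143.255) -> Router J
More-specific entries that do NOT match:
  161.208.132.0/25 (161.208.132.0 - 161.208.132.127) does not contain 161.208.140.58
  161.208.136.0/24 (161.208.136.0 - 161.208.136.255) does not contain 161.208.140.58
  161.208.142.0/23 (161.208.142.0 - 161.208.143.255) does not contain 161.208.140.58
Longest matching prefix is /22 -> next hop Router J.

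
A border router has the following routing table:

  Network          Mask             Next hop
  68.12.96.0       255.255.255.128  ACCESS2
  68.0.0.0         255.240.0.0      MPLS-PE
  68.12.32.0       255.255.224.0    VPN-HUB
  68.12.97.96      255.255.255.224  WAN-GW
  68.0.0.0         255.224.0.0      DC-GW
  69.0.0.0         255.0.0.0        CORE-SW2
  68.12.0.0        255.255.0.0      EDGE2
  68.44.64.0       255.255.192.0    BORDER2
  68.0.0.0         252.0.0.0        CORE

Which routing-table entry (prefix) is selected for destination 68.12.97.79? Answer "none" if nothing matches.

Entries matching 68.12.97.79:
  68.0.0.0/6 (68.0.0.0 - 71.255.255.255)
  68.0.0.0/11 (68.0.0.0 - 68.31.255.255)
  68.0.0.0/12 (68.0.0.0 - 68.15.255.255)
  68.12.0.0/16 (68.12.0.0 - 68.12.255.255)
Most specific is 68.12.0.0/16.

68.12.0.0/16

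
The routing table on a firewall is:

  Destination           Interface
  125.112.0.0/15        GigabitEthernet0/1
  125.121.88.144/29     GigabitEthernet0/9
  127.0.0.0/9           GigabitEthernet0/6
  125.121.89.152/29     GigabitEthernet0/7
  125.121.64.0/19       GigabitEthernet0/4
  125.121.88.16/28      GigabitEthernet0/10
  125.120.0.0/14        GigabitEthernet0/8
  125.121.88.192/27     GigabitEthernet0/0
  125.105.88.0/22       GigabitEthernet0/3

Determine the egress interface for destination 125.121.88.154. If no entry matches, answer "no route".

GigabitEthernet0/4

Routes whose prefix contains 125.121.88.154:
  125.120.0.0/14 (125.120.0.0 - 125.123.255.255) -> GigabitEthernet0/8
  125.121.64.0/19 (125.121.64.0 - 125.121.95.255) -> GigabitEthernet0/4
More-specific entries that do NOT match:
  125.121.88.144/29 (125.121.88.144 - 125.121.88.151) does not contain 125.121.88.154
  125.121.89.152/29 (125.121.89.152 - 125.121.89.159) does not contain 125.121.88.154
  125.121.88.16/28 (125.121.88.16 - 125.121.88.31) does not contain 125.121.88.154
  125.121.88.192/27 (125.121.88.192 - 125.121.88.223) does not contain 125.121.88.154
  125.105.88.0/22 (125.105.88.0 - 125.105.91.255) does not contain 125.121.88.154
Longest matching prefix is /19 -> interface GigabitEthernet0/4.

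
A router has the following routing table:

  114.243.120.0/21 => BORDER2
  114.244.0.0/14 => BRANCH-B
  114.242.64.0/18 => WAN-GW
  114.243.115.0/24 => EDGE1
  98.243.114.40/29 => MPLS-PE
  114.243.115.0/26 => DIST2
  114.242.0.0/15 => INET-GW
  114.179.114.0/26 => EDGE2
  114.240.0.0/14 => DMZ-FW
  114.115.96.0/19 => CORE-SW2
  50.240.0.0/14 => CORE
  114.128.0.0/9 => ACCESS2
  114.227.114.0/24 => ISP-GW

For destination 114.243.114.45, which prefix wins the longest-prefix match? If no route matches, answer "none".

Entries matching 114.243.114.45:
  114.128.0.0/9 (114.128.0.0 - 114.255.255.255)
  114.240.0.0/14 (114.240.0.0 - 114.243.255.255)
  114.242.0.0/15 (114.242.0.0 - 114.243.255.255)
Most specific is 114.242.0.0/15.

114.242.0.0/15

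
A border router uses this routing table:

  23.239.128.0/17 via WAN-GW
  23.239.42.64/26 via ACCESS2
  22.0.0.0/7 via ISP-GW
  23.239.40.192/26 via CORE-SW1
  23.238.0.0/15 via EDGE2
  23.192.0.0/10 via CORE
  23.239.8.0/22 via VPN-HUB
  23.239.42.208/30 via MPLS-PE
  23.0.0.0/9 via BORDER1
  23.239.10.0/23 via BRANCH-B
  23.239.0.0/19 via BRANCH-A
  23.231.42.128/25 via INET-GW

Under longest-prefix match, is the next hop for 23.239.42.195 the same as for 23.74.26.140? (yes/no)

no

23.239.42.195: longest match 23.238.0.0/15 -> EDGE2
23.74.26.140: longest match 23.0.0.0/9 -> BORDER1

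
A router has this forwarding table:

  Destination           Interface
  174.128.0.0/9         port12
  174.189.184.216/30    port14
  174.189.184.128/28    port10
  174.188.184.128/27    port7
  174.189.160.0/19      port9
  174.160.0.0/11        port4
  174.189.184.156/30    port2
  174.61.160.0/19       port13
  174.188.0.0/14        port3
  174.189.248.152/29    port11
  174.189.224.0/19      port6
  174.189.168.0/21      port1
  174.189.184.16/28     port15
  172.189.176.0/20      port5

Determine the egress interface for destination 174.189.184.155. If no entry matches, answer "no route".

Routes whose prefix contains 174.189.184.155:
  174.128.0.0/9 (174.128.0.0 - 174.255.255.255) -> port12
  174.160.0.0/11 (174.160.0.0 - 174.191.255.255) -> port4
  174.188.0.0/14 (174.188.0.0 - 174.191.255.255) -> port3
  174.189.160.0/19 (174.189.160.0 - 174.189.191.255) -> port9
More-specific entries that do NOT match:
  174.189.184.216/30 (174.189.184.216 - 174.189.184.219) does not contain 174.189.184.155
  174.189.184.156/30 (174.189.184.156 - 174.189.184.159) does not contain 174.189.184.155
  174.189.248.152/29 (174.189.248.152 - 174.189.248.159) does not contain 174.189.184.155
  174.189.184.128/28 (174.189.184.128 - 174.189.184.143) does not contain 174.189.184.155
  174.189.184.16/28 (174.189.184.16 - 174.189.184.31) does not contain 174.189.184.155
  174.188.184.128/27 (174.188.184.128 - 174.188.184.159) does not contain 174.189.184.155
  174.189.168.0/21 (174.189.168.0 - 174.189.175.255) does not contain 174.189.184.155
  172.189.176.0/20 (172.189.176.0 - 172.189.191.255) does not contain 174.189.184.155
Longest matching prefix is /19 -> interface port9.

port9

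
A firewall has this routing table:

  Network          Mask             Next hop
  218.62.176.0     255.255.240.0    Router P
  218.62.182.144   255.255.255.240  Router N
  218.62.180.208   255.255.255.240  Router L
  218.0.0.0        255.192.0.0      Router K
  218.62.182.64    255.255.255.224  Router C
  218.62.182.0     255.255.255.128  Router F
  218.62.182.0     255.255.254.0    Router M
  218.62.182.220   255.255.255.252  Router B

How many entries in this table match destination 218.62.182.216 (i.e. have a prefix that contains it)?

Prefixes containing 218.62.182.216:
  218.0.0.0/10 (218.0.0.0 - 218.63.255.255)
  218.62.176.0/20 (218.62.176.0 - 218.62.191.255)
  218.62.182.0/23 (218.62.182.0 - 218.62.183.255)
Total matching entries: 3.

3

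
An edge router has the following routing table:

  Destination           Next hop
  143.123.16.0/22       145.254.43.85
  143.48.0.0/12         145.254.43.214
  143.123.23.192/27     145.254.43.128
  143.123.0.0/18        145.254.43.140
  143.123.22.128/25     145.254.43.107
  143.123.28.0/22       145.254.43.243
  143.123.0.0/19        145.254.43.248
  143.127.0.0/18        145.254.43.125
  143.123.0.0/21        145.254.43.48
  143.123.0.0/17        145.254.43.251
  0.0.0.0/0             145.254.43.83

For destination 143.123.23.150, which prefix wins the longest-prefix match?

143.123.0.0/19

Entries matching 143.123.23.150:
  0.0.0.0/0 (default, matches everything)
  143.123.0.0/17 (143.123.0.0 - 143.123.127.255)
  143.123.0.0/18 (143.123.0.0 - 143.123.63.255)
  143.123.0.0/19 (143.123.0.0 - 143.123.31.255)
Most specific is 143.123.0.0/19.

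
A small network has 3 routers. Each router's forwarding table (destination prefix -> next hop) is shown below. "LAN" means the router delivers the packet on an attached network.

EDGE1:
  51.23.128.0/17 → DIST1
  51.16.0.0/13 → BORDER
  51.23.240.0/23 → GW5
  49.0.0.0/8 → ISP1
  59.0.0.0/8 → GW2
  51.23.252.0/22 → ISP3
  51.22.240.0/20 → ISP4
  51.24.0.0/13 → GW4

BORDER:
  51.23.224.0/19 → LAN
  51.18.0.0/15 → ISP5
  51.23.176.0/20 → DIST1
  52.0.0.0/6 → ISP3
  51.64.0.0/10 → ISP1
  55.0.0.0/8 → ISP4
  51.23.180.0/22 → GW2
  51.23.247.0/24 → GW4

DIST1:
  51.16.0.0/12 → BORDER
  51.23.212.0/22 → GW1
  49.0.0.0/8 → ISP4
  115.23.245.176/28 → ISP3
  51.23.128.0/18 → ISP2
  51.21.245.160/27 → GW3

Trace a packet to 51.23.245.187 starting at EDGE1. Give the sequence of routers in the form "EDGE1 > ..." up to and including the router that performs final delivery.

EDGE1 > DIST1 > BORDER

At EDGE1: longest match for 51.23.245.187 is 51.23.128.0/17 -> DIST1
At DIST1: longest match for 51.23.245.187 is 51.16.0.0/12 -> BORDER
At BORDER: longest match for 51.23.245.187 is 51.23.224.0/19 -> LAN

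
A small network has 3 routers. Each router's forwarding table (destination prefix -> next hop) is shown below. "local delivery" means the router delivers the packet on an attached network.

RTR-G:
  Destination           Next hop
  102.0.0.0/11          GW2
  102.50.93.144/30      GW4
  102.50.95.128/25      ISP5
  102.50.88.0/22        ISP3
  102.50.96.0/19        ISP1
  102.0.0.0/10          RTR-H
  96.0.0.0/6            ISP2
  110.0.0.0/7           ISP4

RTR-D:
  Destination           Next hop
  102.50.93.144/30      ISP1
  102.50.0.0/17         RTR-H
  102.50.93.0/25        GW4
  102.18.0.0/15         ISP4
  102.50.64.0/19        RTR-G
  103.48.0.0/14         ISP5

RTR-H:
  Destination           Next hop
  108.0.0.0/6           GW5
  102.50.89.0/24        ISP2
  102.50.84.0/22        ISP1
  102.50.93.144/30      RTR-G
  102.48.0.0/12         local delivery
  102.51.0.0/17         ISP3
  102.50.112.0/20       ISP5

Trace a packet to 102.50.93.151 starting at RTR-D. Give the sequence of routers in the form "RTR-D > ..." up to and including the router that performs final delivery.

RTR-D > RTR-G > RTR-H

At RTR-D: longest match for 102.50.93.151 is 102.50.64.0/19 -> RTR-G
At RTR-G: longest match for 102.50.93.151 is 102.0.0.0/10 -> RTR-H
At RTR-H: longest match for 102.50.93.151 is 102.48.0.0/12 -> local delivery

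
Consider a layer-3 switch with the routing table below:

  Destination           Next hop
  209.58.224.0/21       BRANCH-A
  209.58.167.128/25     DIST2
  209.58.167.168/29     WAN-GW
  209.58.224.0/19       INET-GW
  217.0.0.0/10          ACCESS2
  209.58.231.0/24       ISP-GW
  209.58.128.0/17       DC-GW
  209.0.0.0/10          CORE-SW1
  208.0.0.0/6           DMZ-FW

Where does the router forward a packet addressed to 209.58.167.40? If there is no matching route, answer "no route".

DC-GW

Routes whose prefix contains 209.58.167.40:
  208.0.0.0/6 (208.0.0.0 - 211.255.255.255) -> DMZ-FW
  209.0.0.0/10 (209.0.0.0 - 209.63.255.255) -> CORE-SW1
  209.58.128.0/17 (209.58.128.0 - 209.58.255.255) -> DC-GW
More-specific entries that do NOT match:
  209.58.167.168/29 (209.58.167.168 - 209.58.167.175) does not contain 209.58.167.40
  209.58.167.128/25 (209.58.167.128 - 209.58.167.255) does not contain 209.58.167.40
  209.58.231.0/24 (209.58.231.0 - 209.58.231.255) does not contain 209.58.167.40
  209.58.224.0/21 (209.58.224.0 - 209.58.231.255) does not contain 209.58.167.40
  209.58.224.0/19 (209.58.224.0 - 209.58.255.255) does not contain 209.58.167.40
Longest matching prefix is /17 -> next hop DC-GW.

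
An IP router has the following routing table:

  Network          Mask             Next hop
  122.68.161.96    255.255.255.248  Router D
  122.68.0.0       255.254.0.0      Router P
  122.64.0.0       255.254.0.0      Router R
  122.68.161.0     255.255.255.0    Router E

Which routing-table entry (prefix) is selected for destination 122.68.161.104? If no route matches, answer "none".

Entries matching 122.68.161.104:
  122.68.0.0/15 (122.68.0.0 - 122.69.255.255)
  122.68.161.0/24 (122.68.161.0 - 122.68.161.255)
Most specific is 122.68.161.0/24.

122.68.161.0/24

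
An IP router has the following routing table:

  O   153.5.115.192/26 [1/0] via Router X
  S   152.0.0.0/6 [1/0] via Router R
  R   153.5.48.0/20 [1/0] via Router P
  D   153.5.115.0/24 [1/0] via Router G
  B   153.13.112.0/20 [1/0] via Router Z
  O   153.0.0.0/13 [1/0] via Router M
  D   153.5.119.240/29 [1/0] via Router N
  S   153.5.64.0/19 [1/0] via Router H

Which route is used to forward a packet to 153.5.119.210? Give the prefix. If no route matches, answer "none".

Entries matching 153.5.119.210:
  152.0.0.0/6 (152.0.0.0 - 155.255.255.255)
  153.0.0.0/13 (153.0.0.0 - 153.7.255.255)
Most specific is 153.0.0.0/13.

153.0.0.0/13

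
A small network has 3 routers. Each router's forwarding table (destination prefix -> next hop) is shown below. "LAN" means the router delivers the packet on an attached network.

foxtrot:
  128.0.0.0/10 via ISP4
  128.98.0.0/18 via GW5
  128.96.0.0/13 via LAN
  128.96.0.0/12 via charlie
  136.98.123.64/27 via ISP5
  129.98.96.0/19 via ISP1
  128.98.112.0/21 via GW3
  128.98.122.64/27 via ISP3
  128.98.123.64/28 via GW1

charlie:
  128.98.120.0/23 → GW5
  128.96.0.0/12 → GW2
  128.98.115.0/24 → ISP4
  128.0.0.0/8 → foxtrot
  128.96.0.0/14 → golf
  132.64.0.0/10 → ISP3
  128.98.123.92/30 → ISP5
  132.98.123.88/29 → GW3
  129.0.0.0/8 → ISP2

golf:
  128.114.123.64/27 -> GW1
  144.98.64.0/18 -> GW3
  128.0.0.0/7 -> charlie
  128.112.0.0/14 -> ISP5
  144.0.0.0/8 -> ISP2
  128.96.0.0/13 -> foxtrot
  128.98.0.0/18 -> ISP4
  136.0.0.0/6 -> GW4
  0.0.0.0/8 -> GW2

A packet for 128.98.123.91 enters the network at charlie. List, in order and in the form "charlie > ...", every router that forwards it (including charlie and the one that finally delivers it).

At charlie: longest match for 128.98.123.91 is 128.96.0.0/14 -> golf
At golf: longest match for 128.98.123.91 is 128.96.0.0/13 -> foxtrot
At foxtrot: longest match for 128.98.123.91 is 128.96.0.0/13 -> LAN

charlie > golf > foxtrot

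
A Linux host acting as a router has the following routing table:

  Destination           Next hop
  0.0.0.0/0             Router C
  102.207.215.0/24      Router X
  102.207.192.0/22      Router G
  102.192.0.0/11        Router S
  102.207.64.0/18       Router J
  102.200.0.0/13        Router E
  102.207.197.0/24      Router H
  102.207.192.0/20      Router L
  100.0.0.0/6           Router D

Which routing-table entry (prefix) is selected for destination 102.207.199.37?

102.207.192.0/20

Entries matching 102.207.199.37:
  0.0.0.0/0 (default, matches everything)
  100.0.0.0/6 (100.0.0.0 - 103.255.255.255)
  102.192.0.0/11 (102.192.0.0 - 102.223.255.255)
  102.200.0.0/13 (102.200.0.0 - 102.207.255.255)
  102.207.192.0/20 (102.207.192.0 - 102.207.207.255)
Most specific is 102.207.192.0/20.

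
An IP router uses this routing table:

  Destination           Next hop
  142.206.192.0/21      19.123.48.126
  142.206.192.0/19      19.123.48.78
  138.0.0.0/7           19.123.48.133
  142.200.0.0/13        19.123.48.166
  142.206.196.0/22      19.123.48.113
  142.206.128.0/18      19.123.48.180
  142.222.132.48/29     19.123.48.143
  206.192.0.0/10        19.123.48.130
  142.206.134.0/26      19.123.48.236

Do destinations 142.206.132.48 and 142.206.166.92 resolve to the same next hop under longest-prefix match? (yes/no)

yes

142.206.132.48: longest match 142.206.128.0/18 -> 19.123.48.180
142.206.166.92: longest match 142.206.128.0/18 -> 19.123.48.180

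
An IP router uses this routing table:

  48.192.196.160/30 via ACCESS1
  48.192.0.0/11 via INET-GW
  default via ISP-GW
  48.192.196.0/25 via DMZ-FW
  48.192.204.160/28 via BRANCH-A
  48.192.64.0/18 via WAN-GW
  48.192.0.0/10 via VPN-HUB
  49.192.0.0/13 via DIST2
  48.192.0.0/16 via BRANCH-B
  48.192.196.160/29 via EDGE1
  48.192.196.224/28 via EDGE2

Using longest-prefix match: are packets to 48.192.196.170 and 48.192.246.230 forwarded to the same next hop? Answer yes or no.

48.192.196.170: longest match 48.192.0.0/16 -> BRANCH-B
48.192.246.230: longest match 48.192.0.0/16 -> BRANCH-B

yes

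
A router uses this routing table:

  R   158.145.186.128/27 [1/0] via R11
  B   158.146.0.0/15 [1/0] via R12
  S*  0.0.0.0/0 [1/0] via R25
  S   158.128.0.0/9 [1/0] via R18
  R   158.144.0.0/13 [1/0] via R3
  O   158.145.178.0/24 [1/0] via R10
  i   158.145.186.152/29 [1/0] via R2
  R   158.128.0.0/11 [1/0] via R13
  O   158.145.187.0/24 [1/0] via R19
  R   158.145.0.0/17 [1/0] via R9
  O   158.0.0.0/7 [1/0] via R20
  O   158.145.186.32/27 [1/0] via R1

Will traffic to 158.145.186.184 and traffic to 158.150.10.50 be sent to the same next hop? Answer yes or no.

yes

158.145.186.184: longest match 158.144.0.0/13 -> R3
158.150.10.50: longest match 158.144.0.0/13 -> R3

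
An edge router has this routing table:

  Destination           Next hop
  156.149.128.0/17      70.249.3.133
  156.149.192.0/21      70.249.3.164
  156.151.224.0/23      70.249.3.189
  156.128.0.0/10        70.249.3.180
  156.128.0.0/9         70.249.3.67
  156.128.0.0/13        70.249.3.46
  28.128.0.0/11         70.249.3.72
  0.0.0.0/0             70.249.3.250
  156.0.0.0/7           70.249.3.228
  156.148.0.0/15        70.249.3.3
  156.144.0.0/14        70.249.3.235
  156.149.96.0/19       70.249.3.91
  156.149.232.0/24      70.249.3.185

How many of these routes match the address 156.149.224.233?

Prefixes containing 156.149.224.233:
  0.0.0.0/0 (default, matches everything)
  156.0.0.0/7 (156.0.0.0 - 157.255.255.255)
  156.128.0.0/9 (156.128.0.0 - 156.255.255.255)
  156.128.0.0/10 (156.128.0.0 - 156.191.255.255)
  156.148.0.0/15 (156.148.0.0 - 156.149.255.255)
  156.149.128.0/17 (156.149.128.0 - 156.149.255.255)
Total matching entries: 6.

6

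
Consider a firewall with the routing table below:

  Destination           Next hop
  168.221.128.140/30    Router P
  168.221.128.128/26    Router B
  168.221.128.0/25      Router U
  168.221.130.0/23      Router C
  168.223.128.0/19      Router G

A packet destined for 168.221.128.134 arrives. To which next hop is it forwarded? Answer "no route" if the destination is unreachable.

Routes whose prefix contains 168.221.128.134:
  168.221.128.128/26 (168.221.128.128 - 168.221.128.191) -> Router B
More-specific entries that do NOT match:
  168.221.128.140/30 (168.221.128.140 - 168.221.128.143) does not contain 168.221.128.134
Longest matching prefix is /26 -> next hop Router B.

Router B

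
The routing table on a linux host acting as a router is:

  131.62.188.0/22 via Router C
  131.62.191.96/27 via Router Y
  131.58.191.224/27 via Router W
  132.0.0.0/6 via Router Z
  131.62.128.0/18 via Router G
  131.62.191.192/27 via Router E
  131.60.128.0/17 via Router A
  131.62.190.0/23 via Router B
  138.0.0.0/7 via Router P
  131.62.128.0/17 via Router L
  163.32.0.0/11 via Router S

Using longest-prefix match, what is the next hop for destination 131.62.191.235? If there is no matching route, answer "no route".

Router B

Routes whose prefix contains 131.62.191.235:
  131.62.128.0/17 (131.62.128.0 - 131.62.255.255) -> Router L
  131.62.128.0/18 (131.62.128.0 - 131.62.191.255) -> Router G
  131.62.188.0/22 (131.62.188.0 - 131.62.191.255) -> Router C
  131.62.190.0/23 (131.62.190.0 - 131.62.191.255) -> Router B
More-specific entries that do NOT match:
  131.62.191.96/27 (131.62.191.96 - 131.62.191.127) does not contain 131.62.191.235
  131.58.191.224/27 (131.58.191.224 - 131.58.191.255) does not contain 131.62.191.235
  131.62.191.192/27 (131.62.191.192 - 131.62.191.223) does not contain 131.62.191.235
Longest matching prefix is /23 -> next hop Router B.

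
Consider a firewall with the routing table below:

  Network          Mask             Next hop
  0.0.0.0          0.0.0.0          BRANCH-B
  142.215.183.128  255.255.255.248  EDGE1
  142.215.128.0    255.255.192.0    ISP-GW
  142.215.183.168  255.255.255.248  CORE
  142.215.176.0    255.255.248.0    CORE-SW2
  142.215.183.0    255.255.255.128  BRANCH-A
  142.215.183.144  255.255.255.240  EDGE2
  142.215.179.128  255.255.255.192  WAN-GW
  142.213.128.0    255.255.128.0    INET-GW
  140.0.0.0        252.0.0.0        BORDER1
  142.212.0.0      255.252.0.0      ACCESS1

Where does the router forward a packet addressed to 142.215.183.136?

Routes whose prefix contains 142.215.183.136:
  0.0.0.0/0 (default, matches everything) -> BRANCH-B
  140.0.0.0/6 (140.0.0.0 - 143.255.255.255) -> BORDER1
  142.212.0.0/14 (142.212.0.0 - 142.215.255.255) -> ACCESS1
  142.215.128.0/18 (142.215.128.0 - 142.215.191.255) -> ISP-GW
  142.215.176.0/21 (142.215.176.0 - 142.215.183.255) -> CORE-SW2
More-specific entries that do NOT match:
  142.215.183.128/29 (142.215.183.128 - 142.215.183.135) does not contain 142.215.183.136
  142.215.183.168/29 (142.215.183.168 - 142.215.183.175) does not contain 142.215.183.136
  142.215.183.144/28 (142.215.183.144 - 142.215.183.159) does not contain 142.215.183.136
  142.215.179.128/26 (142.215.179.128 - 142.215.179.191) does not contain 142.215.183.136
  142.215.183.0/25 (142.215.183.0 - 142.215.183.127) does not contain 142.215.183.136
Longest matching prefix is /21 -> next hop CORE-SW2.

CORE-SW2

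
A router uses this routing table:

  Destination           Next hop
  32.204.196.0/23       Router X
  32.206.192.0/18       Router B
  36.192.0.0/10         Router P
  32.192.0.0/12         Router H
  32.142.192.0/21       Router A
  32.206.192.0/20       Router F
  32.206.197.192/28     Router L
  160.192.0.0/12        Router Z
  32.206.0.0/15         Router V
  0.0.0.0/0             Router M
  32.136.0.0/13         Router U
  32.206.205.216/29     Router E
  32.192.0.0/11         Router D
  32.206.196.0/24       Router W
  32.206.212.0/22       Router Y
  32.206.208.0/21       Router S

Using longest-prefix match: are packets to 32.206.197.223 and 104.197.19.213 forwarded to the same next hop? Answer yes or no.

32.206.197.223: longest match 32.206.192.0/20 -> Router F
104.197.19.213: longest match 0.0.0.0/0 -> Router M

no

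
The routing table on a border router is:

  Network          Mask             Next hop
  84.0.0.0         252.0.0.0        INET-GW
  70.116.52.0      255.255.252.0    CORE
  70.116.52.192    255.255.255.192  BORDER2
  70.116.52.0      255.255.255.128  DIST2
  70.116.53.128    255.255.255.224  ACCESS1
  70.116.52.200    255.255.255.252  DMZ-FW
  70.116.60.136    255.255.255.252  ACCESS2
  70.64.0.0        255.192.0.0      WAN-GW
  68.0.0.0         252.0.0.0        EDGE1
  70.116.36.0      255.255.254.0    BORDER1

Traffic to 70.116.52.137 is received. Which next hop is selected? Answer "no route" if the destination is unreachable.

Routes whose prefix contains 70.116.52.137:
  68.0.0.0/6 (68.0.0.0 - 71.255.255.255) -> EDGE1
  70.64.0.0/10 (70.64.0.0 - 70.127.255.255) -> WAN-GW
  70.116.52.0/22 (70.116.52.0 - 70.116.55.255) -> CORE
More-specific entries that do NOT match:
  70.116.52.200/30 (70.116.52.200 - 70.116.52.203) does not contain 70.116.52.137
  70.116.60.136/30 (70.116.60.136 - 70.116.60.139) does not contain 70.116.52.137
  70.116.53.128/27 (70.116.53.128 - 70.116.53.159) does not contain 70.116.52.137
  70.116.52.192/26 (70.116.52.192 - 70.116.52.255) does not contain 70.116.52.137
  70.116.52.0/25 (70.116.52.0 - 70.116.52.127) does not contain 70.116.52.137
  70.116.36.0/23 (70.116.36.0 - 70.116.37.255) does not contain 70.116.52.137
Longest matching prefix is /22 -> next hop CORE.

CORE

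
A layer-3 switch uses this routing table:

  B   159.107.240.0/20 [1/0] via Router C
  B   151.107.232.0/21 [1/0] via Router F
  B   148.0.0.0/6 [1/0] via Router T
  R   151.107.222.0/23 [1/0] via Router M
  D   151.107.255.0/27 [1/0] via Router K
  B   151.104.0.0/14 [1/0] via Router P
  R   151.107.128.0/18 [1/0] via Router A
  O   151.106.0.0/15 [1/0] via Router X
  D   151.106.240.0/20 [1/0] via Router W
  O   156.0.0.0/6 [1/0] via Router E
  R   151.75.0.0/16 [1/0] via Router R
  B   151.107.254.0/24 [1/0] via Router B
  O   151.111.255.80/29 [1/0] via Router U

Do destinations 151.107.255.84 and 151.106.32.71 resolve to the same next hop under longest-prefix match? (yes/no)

yes

151.107.255.84: longest match 151.106.0.0/15 -> Router X
151.106.32.71: longest match 151.106.0.0/15 -> Router X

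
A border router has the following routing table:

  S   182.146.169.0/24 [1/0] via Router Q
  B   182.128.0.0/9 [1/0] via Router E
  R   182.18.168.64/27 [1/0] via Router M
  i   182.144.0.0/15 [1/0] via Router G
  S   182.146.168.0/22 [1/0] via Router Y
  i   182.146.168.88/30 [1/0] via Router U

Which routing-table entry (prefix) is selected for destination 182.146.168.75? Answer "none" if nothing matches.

Entries matching 182.146.168.75:
  182.128.0.0/9 (182.128.0.0 - 182.255.255.255)
  182.146.168.0/22 (182.146.168.0 - 182.146.171.255)
Most specific is 182.146.168.0/22.

182.146.168.0/22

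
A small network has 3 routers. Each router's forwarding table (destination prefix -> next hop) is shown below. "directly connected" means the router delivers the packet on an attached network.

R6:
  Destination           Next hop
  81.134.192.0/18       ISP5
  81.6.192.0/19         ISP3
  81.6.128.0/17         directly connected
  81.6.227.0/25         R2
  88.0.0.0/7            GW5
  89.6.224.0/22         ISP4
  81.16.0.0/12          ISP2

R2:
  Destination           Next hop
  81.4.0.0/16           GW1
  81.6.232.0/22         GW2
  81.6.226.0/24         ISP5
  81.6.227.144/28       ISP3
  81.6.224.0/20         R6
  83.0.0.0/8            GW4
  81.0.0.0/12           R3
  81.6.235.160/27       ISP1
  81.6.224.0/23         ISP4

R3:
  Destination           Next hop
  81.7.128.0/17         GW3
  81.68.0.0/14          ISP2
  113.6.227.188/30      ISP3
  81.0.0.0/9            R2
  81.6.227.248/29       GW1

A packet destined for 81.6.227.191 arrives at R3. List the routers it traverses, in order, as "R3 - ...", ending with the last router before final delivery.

R3 - R2 - R6

At R3: longest match for 81.6.227.191 is 81.0.0.0/9 -> R2
At R2: longest match for 81.6.227.191 is 81.6.224.0/20 -> R6
At R6: longest match for 81.6.227.191 is 81.6.128.0/17 -> directly connected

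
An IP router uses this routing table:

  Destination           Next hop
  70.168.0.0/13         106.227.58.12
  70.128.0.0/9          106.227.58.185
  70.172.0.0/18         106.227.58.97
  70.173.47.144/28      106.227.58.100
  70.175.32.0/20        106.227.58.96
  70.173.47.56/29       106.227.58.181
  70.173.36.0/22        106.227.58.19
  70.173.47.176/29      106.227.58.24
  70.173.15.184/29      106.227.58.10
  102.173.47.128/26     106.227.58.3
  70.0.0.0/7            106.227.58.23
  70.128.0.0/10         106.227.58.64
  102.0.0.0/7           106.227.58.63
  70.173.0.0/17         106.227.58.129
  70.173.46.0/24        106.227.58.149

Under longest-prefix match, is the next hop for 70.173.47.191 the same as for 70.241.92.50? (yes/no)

no

70.173.47.191: longest match 70.173.0.0/17 -> 106.227.58.129
70.241.92.50: longest match 70.128.0.0/9 -> 106.227.58.185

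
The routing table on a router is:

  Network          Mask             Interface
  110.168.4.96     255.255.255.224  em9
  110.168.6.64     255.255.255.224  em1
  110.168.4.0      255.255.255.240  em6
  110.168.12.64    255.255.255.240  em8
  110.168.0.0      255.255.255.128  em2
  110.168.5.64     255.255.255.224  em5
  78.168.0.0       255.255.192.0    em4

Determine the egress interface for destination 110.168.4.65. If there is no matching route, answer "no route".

No entry's prefix contains 110.168.4.65; there is no default route.

no route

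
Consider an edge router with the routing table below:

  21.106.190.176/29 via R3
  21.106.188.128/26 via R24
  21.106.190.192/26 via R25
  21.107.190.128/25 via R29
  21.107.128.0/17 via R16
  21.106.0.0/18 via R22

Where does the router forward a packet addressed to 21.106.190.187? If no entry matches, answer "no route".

No entry's prefix contains 21.106.190.187; there is no default route.

no route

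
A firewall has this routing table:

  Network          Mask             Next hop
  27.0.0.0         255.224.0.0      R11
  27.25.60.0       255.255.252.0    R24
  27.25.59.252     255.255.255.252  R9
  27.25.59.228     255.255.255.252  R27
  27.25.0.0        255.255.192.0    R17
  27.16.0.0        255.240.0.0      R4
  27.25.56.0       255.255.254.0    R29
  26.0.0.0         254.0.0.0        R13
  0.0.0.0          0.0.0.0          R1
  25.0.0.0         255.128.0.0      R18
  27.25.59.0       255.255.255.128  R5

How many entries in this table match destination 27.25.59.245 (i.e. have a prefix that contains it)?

5

Prefixes containing 27.25.59.245:
  0.0.0.0/0 (default, matches everything)
  26.0.0.0/7 (26.0.0.0 - 27.255.255.255)
  27.0.0.0/11 (27.0.0.0 - 27.31.255.255)
  27.16.0.0/12 (27.16.0.0 - 27.31.255.255)
  27.25.0.0/18 (27.25.0.0 - 27.25.63.255)
Total matching entries: 5.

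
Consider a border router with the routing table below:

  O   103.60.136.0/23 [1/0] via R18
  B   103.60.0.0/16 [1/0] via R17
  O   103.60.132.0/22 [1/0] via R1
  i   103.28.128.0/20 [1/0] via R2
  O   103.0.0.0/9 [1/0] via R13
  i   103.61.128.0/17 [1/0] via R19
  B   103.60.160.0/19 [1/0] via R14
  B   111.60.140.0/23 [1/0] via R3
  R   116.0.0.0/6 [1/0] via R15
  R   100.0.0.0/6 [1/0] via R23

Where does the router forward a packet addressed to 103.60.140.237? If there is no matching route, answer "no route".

R17

Routes whose prefix contains 103.60.140.237:
  100.0.0.0/6 (100.0.0.0 - 103.255.255.255) -> R23
  103.0.0.0/9 (103.0.0.0 - 103.127.255.255) -> R13
  103.60.0.0/16 (103.60.0.0 - 103.60.255.255) -> R17
More-specific entries that do NOT match:
  103.60.136.0/23 (103.60.136.0 - 103.60.137.255) does not contain 103.60.140.237
  111.60.140.0/23 (111.60.140.0 - 111.60.141.255) does not contain 103.60.140.237
  103.60.132.0/22 (103.60.132.0 - 103.60.135.255) does not contain 103.60.140.237
  103.28.128.0/20 (103.28.128.0 - 103.28.143.255) does not contain 103.60.140.237
  103.60.160.0/19 (103.60.160.0 - 103.60.191.255) does not contain 103.60.140.237
  103.61.128.0/17 (103.61.128.0 - 103.61.255.255) does not contain 103.60.140.237
Longest matching prefix is /16 -> next hop R17.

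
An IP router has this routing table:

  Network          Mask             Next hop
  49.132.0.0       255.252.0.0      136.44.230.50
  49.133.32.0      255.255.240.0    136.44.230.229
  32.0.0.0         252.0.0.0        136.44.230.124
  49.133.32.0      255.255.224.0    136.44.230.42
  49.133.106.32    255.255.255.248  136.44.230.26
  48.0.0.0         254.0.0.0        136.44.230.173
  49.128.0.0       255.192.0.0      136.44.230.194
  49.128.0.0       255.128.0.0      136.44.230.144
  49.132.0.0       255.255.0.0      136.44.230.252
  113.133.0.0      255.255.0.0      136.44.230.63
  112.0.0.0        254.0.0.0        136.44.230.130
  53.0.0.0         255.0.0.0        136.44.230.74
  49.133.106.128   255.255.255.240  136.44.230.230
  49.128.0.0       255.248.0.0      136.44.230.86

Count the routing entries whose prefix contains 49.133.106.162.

Prefixes containing 49.133.106.162:
  48.0.0.0/7 (48.0.0.0 - 49.255.255.255)
  49.128.0.0/9 (49.128.0.0 - 49.255.255.255)
  49.128.0.0/10 (49.128.0.0 - 49.191.255.255)
  49.128.0.0/13 (49.128.0.0 - 49.135.255.255)
  49.132.0.0/14 (49.132.0.0 - 49.135.255.255)
Total matching entries: 5.

5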